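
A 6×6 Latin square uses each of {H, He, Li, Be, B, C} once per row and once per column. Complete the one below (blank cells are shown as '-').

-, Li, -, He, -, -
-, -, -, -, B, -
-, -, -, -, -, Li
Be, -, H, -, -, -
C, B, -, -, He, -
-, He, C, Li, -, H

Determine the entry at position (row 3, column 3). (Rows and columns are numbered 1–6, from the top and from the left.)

(r4,c2): row 4 has {H,Be}; column 2 has {He,Li,B}, so it must be C.
(r4,c4): row 4 has {H,Be,C}; column 4 has {He,Li}, so it must be B.
(r4,c5): row 4 has {H,Be,B,C}; column 5 has {He,B}, so it must be Li.
(r4,c6): row 4 has {H,Li,Be,B,C}; column 6 has {H,Li}, so it must be He.
(r5,c6): row 5 has {He,B,C}; column 6 has {H,He,Li}, so it must be Be.
(r6,c1): row 6 has {H,He,Li,C}; column 1 has {Be,C}, so it must be B.
(r6,c5): row 6 has {H,He,Li,B,C}; column 5 has {He,Li,B}, so it must be Be.
(r1,c1): row 1 has {He,Li}; column 1 has {Be,B,C}, so it must be H.
(r1,c5): row 1 has {H,He,Li}; column 5 has {He,Li,Be,B}, so it must be C.
(r1,c6): row 1 has {H,He,Li,C}; column 6 has {H,He,Li,Be}, so it must be B.
(r2,c6): row 2 has {B}; column 6 has {H,He,Li,Be,B}, so it must be C.
(r3,c1): row 3 has {Li}; column 1 has {H,Be,B,C}, so it must be He.
(r3,c5): row 3 has {He,Li}; column 5 has {He,Li,Be,B,C}, so it must be H.
(r5,c3): row 5 has {He,Be,B,C}; column 3 has {H,C}, so it must be Li.
(r5,c4): row 5 has {He,Li,Be,B,C}; column 4 has {He,Li,B}, so it must be H.
(r1,c3): row 1 has {H,He,Li,B,C}; column 3 has {H,Li,C}, so it must be Be.
(r2,c1): row 2 has {B,C}; column 1 has {H,He,Be,B,C}, so it must be Li.
(r2,c3): row 2 has {Li,B,C}; column 3 has {H,Li,Be,C}, so it must be He.
(r2,c4): row 2 has {He,Li,B,C}; column 4 has {H,He,Li,B}, so it must be Be.
(r3,c2): row 3 has {H,He,Li}; column 2 has {He,Li,B,C}, so it must be Be.
(r3,c3): row 3 has {H,He,Li,Be}; column 3 has {H,He,Li,Be,C}, so it must be B.

B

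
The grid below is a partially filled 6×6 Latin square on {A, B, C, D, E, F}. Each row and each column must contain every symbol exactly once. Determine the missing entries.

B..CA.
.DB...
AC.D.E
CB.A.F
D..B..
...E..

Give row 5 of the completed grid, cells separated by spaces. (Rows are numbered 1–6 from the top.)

D E A B F C

(r1,c6) = D
(r2,c4) = F
(r3,c3) = F
(r3,c5) = B
(r6,c1) = F
(r6,c2) = A
(r1,c3) = E
(r2,c1) = E
(r2,c5) = C
(r2,c6) = A
(r4,c3) = D
(r4,c5) = E
(r5,c5) = F
(r5,c6) = C
(r6,c3) = C
(r6,c5) = D
(r6,c6) = B
(r1,c2) = F
(r5,c2) = E
(r5,c3) = A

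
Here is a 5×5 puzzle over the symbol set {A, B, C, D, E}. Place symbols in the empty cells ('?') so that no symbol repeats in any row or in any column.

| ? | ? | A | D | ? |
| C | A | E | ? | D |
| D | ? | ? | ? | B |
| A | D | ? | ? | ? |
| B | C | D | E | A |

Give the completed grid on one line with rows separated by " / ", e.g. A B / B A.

Cell (r1,c1): row 1 has {A,D}; column 1 has {A,B,C,D} → E.
Cell (r1,c2): row 1 has {A,D,E}; column 2 has {A,C,D} → B.
Cell (r1,c5): row 1 has {A,B,D,E}; column 5 has {A,B,D} → C.
Cell (r2,c4): row 2 has {A,C,D,E}; column 4 has {D,E} → B.
Cell (r3,c2): row 3 has {B,D}; column 2 has {A,B,C,D} → E.
Cell (r3,c3): row 3 has {B,D,E}; column 3 has {A,D,E} → C.
Cell (r3,c4): row 3 has {B,C,D,E}; column 4 has {B,D,E} → A.
Cell (r4,c3): row 4 has {A,D}; column 3 has {A,C,D,E} → B.
Cell (r4,c4): row 4 has {A,B,D}; column 4 has {A,B,D,E} → C.
Cell (r4,c5): row 4 has {A,B,C,D}; column 5 has {A,B,C,D} → E.

E B A D C / C A E B D / D E C A B / A D B C E / B C D E A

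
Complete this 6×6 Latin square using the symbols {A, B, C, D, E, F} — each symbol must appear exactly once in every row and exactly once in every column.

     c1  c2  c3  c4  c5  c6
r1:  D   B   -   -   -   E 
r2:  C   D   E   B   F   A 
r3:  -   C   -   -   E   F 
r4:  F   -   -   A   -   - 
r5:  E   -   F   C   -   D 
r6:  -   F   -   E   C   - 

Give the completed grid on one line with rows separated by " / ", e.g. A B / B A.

D B C F A E / C D E B F A / B C A D E F / F E B A D C / E A F C B D / A F D E C B

Cell (r1,c4): row 1 has {B,D,E}; column 4 has {A,B,C,E} → F.
Cell (r1,c5): row 1 has {B,D,E,F}; column 5 has {C,E,F} → A.
Cell (r3,c4): row 3 has {C,E,F}; column 4 has {A,B,C,E,F} → D.
Cell (r4,c2): row 4 has {A,F}; column 2 has {B,C,D,F} → E.
Cell (r5,c2): row 5 has {C,D,E,F}; column 2 has {B,C,D,E,F} → A.
Cell (r5,c5): row 5 has {A,C,D,E,F}; column 5 has {A,C,E,F} → B.
Cell (r6,c6): row 6 has {C,E,F}; column 6 has {A,D,E,F} → B.
Cell (r1,c3): row 1 has {A,B,D,E,F}; column 3 has {E,F} → C.
Cell (r4,c5): row 4 has {A,E,F}; column 5 has {A,B,C,E,F} → D.
Cell (r4,c6): row 4 has {A,D,E,F}; column 6 has {A,B,D,E,F} → C.
Cell (r6,c1): row 6 has {B,C,E,F}; column 1 has {C,D,E,F} → A.
Cell (r6,c3): row 6 has {A,B,C,E,F}; column 3 has {C,E,F} → D.
Cell (r3,c1): row 3 has {C,D,E,F}; column 1 has {A,C,D,E,F} → B.
Cell (r3,c3): row 3 has {B,C,D,E,F}; column 3 has {C,D,E,F} → A.
Cell (r4,c3): row 4 has {A,C,D,E,F}; column 3 has {A,C,D,E,F} → B.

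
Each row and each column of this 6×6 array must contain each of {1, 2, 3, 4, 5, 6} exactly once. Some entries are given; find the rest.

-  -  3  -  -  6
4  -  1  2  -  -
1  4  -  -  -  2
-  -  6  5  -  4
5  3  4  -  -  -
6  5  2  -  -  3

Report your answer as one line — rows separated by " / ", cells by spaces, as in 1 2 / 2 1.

At row 1, column 1: row 1 has {3,6}; column 1 has {1,4,5,6}; that leaves 2.
At row 1, column 2: row 1 has {2,3,6}; column 2 has {3,4,5}; that leaves 1.
At row 1, column 4: row 1 has {1,2,3,6}; column 4 has {2,5}; that leaves 4.
At row 1, column 5: row 1 has {1,2,3,4,6}; column 5 is empty so far; that leaves 5.
At row 2, column 2: row 2 has {1,2,4}; column 2 has {1,3,4,5}; that leaves 6.
At row 2, column 5: row 2 has {1,2,4,6}; column 5 has {5}; that leaves 3.
At row 2, column 6: row 2 has {1,2,3,4,6}; column 6 has {2,3,4,6}; that leaves 5.
At row 3, column 3: row 3 has {1,2,4}; column 3 has {1,2,3,4,6}; that leaves 5.
At row 3, column 5: row 3 has {1,2,4,5}; column 5 has {3,5}; that leaves 6.
At row 4, column 1: row 4 has {4,5,6}; column 1 has {1,2,4,5,6}; that leaves 3.
At row 4, column 2: row 4 has {3,4,5,6}; column 2 has {1,3,4,5,6}; that leaves 2.
At row 4, column 5: row 4 has {2,3,4,5,6}; column 5 has {3,5,6}; that leaves 1.
At row 5, column 5: row 5 has {3,4,5}; column 5 has {1,3,5,6}; that leaves 2.
At row 5, column 6: row 5 has {2,3,4,5}; column 6 has {2,3,4,5,6}; that leaves 1.
At row 6, column 4: row 6 has {2,3,5,6}; column 4 has {2,4,5}; that leaves 1.
At row 6, column 5: row 6 has {1,2,3,5,6}; column 5 has {1,2,3,5,6}; that leaves 4.
At row 3, column 4: row 3 has {1,2,4,5,6}; column 4 has {1,2,4,5}; that leaves 3.
At row 5, column 4: row 5 has {1,2,3,4,5}; column 4 has {1,2,3,4,5}; that leaves 6.

2 1 3 4 5 6 / 4 6 1 2 3 5 / 1 4 5 3 6 2 / 3 2 6 5 1 4 / 5 3 4 6 2 1 / 6 5 2 1 4 3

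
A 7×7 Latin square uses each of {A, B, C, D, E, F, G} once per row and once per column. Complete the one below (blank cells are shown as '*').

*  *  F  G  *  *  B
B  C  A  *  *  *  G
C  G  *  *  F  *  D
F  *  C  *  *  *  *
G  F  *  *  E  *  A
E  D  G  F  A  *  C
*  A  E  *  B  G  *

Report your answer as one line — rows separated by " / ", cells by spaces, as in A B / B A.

A E F G C D B / B C A E D F G / C G B A F E D / F B C D G A E / G F D B E C A / E D G F A B C / D A E C B G F

(r1,c2): row 1 has {B,F,G}; column 2 has {A,C,D,F,G}, so it must be E.
(r2,c5): row 2 has {A,B,C,G}; column 5 has {A,B,E,F}, so it must be D.
(r3,c3): row 3 has {C,D,F,G}; column 3 has {A,C,E,F,G}, so it must be B.
(r4,c2): row 4 has {C,F}; column 2 has {A,C,D,E,F,G}, so it must be B.
(r4,c5): row 4 has {B,C,F}; column 5 has {A,B,D,E,F}, so it must be G.
(r4,c7): row 4 has {B,C,F,G}; column 7 has {A,B,C,D,G}, so it must be E.
(r5,c3): row 5 has {A,E,F,G}; column 3 has {A,B,C,E,F,G}, so it must be D.
(r6,c6): row 6 has {A,C,D,E,F,G}; column 6 has {G}, so it must be B.
(r7,c1): row 7 has {A,B,E,G}; column 1 has {B,C,E,F,G}, so it must be D.
(r7,c4): row 7 has {A,B,D,E,G}; column 4 has {F,G}, so it must be C.
(r7,c7): row 7 has {A,B,C,D,E,G}; column 7 has {A,B,C,D,E,G}, so it must be F.
(r1,c1): row 1 has {B,E,F,G}; column 1 has {B,C,D,E,F,G}, so it must be A.
(r1,c5): row 1 has {A,B,E,F,G}; column 5 has {A,B,D,E,F,G}, so it must be C.
(r1,c6): row 1 has {A,B,C,E,F,G}; column 6 has {B,G}, so it must be D.
(r2,c4): row 2 has {A,B,C,D,G}; column 4 has {C,F,G}, so it must be E.
(r2,c6): row 2 has {A,B,C,D,E,G}; column 6 has {B,D,G}, so it must be F.
(r3,c4): row 3 has {B,C,D,F,G}; column 4 has {C,E,F,G}, so it must be A.
(r3,c6): row 3 has {A,B,C,D,F,G}; column 6 has {B,D,F,G}, so it must be E.
(r4,c4): row 4 has {B,C,E,F,G}; column 4 has {A,C,E,F,G}, so it must be D.
(r4,c6): row 4 has {B,C,D,E,F,G}; column 6 has {B,D,E,F,G}, so it must be A.
(r5,c4): row 5 has {A,D,E,F,G}; column 4 has {A,C,D,E,F,G}, so it must be B.
(r5,c6): row 5 has {A,B,D,E,F,G}; column 6 has {A,B,D,E,F,G}, so it must be C.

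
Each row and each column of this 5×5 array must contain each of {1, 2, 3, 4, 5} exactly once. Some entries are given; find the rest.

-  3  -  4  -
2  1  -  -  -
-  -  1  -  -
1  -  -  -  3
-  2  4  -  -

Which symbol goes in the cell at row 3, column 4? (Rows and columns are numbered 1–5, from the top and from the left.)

3

(r1,c1) = 5
(r1,c3) = 2
(r1,c5) = 1
(r4,c3) = 5
(r4,c4) = 2
(r5,c1) = 3
(r5,c5) = 5
(r2,c3) = 3
(r2,c4) = 5
(r2,c5) = 4
(r3,c1) = 4
(r3,c2) = 5
(r3,c4) = 3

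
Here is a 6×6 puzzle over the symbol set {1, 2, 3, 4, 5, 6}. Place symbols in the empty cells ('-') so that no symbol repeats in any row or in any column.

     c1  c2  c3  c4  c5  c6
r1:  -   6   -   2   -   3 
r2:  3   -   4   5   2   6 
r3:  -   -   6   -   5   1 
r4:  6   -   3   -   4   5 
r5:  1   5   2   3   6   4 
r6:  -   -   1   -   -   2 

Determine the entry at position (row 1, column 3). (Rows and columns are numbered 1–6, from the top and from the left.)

5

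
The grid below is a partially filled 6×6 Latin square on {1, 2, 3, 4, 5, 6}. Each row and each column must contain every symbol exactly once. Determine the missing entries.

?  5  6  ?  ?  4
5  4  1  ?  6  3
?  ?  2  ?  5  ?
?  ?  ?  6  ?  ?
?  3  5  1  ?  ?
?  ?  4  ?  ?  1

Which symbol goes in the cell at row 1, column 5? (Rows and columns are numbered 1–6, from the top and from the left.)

Cell (r2,c4): row 2 has {1,3,4,5,6}; column 4 has {1,6} → 2.
Cell (r3,c6): row 3 has {2,5}; column 6 has {1,3,4} → 6.
Cell (r4,c3): row 4 has {6}; column 3 has {1,2,4,5,6} → 3.
Cell (r5,c6): row 5 has {1,3,5}; column 6 has {1,3,4,6} → 2.
Cell (r1,c4): row 1 has {4,5,6}; column 4 has {1,2,6} → 3.
Cell (r3,c2): row 3 has {2,5,6}; column 2 has {3,4,5} → 1.
Cell (r3,c4): row 3 has {1,2,5,6}; column 4 has {1,2,3,6} → 4.
Cell (r4,c2): row 4 has {3,6}; column 2 has {1,3,4,5} → 2.
Cell (r4,c6): row 4 has {2,3,6}; column 6 has {1,2,3,4,6} → 5.
Cell (r5,c5): row 5 has {1,2,3,5}; column 5 has {5,6} → 4.
Cell (r6,c2): row 6 has {1,4}; column 2 has {1,2,3,4,5} → 6.
Cell (r6,c4): row 6 has {1,4,6}; column 4 has {1,2,3,4,6} → 5.
Cell (r3,c1): row 3 has {1,2,4,5,6}; column 1 has {5} → 3.
Cell (r4,c5): row 4 has {2,3,5,6}; column 5 has {4,5,6} → 1.
Cell (r5,c1): row 5 has {1,2,3,4,5}; column 1 has {3,5} → 6.
Cell (r6,c1): row 6 has {1,4,5,6}; column 1 has {3,5,6} → 2.
Cell (r6,c5): row 6 has {1,2,4,5,6}; column 5 has {1,4,5,6} → 3.
Cell (r1,c1): row 1 has {3,4,5,6}; column 1 has {2,3,5,6} → 1.
Cell (r1,c5): row 1 has {1,3,4,5,6}; column 5 has {1,3,4,5,6} → 2.

2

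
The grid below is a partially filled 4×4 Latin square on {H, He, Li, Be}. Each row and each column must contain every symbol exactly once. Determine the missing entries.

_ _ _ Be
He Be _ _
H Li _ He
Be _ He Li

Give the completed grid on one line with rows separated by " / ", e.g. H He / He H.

Li He H Be / He Be Li H / H Li Be He / Be H He Li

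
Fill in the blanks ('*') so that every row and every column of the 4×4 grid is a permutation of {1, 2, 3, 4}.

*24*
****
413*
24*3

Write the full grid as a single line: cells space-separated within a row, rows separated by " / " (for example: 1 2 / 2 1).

3 2 4 1 / 1 3 2 4 / 4 1 3 2 / 2 4 1 3

(r1,c4) = 1
(r2,c2) = 3
(r3,c4) = 2
(r4,c3) = 1
(r1,c1) = 3
(r2,c1) = 1
(r2,c3) = 2
(r2,c4) = 4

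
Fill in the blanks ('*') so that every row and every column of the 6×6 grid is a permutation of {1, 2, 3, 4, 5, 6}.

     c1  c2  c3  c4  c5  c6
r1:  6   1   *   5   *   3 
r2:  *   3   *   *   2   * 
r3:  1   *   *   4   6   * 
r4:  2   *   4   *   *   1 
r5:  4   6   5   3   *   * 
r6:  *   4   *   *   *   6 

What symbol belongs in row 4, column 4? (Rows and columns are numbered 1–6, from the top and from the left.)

6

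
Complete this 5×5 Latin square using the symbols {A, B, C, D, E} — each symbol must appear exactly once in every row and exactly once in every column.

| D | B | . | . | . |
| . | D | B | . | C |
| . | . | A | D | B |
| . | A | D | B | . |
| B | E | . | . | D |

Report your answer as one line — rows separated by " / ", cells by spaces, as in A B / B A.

D B E C A / A D B E C / E C A D B / C A D B E / B E C A D

row 3 has {A,B,D}; column 2 has {A,B,D,E} — only C is left for (r3,c2).
row 4 has {A,B,D}; column 5 has {B,C,D} — only E is left for (r4,c5).
row 5 has {B,D,E}; column 3 has {A,B,D} — only C is left for (r5,c3).
row 5 has {B,C,D,E}; column 4 has {B,D} — only A is left for (r5,c4).
row 1 has {B,D}; column 3 has {A,B,C,D} — only E is left for (r1,c3).
row 1 has {B,D,E}; column 4 has {A,B,D} — only C is left for (r1,c4).
row 1 has {B,C,D,E}; column 5 has {B,C,D,E} — only A is left for (r1,c5).
row 2 has {B,C,D}; column 4 has {A,B,C,D} — only E is left for (r2,c4).
row 3 has {A,B,C,D}; column 1 has {B,D} — only E is left for (r3,c1).
row 4 has {A,B,D,E}; column 1 has {B,D,E} — only C is left for (r4,c1).
row 2 has {B,C,D,E}; column 1 has {B,C,D,E} — only A is left for (r2,c1).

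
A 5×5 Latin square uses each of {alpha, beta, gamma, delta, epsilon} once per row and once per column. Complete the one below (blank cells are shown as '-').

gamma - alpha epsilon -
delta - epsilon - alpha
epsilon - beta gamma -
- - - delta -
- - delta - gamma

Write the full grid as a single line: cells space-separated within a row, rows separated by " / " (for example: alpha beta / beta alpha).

gamma delta alpha epsilon beta / delta gamma epsilon beta alpha / epsilon alpha beta gamma delta / alpha beta gamma delta epsilon / beta epsilon delta alpha gamma

(r2,c4): row 2 has {alpha,delta,epsilon}; column 4 has {gamma,delta,epsilon}, so it must be beta.
(r3,c5): row 3 has {beta,gamma,epsilon}; column 5 has {alpha,gamma}, so it must be delta.
(r4,c3): row 4 has {delta}; column 3 has {alpha,beta,delta,epsilon}, so it must be gamma.
(r5,c4): row 5 has {gamma,delta}; column 4 has {beta,gamma,delta,epsilon}, so it must be alpha.
(r1,c5): row 1 has {alpha,gamma,epsilon}; column 5 has {alpha,gamma,delta}, so it must be beta.
(r2,c2): row 2 has {alpha,beta,delta,epsilon}; column 2 is empty so far, so it must be gamma.
(r3,c2): row 3 has {beta,gamma,delta,epsilon}; column 2 has {gamma}, so it must be alpha.
(r4,c5): row 4 has {gamma,delta}; column 5 has {alpha,beta,gamma,delta}, so it must be epsilon.
(r5,c1): row 5 has {alpha,gamma,delta}; column 1 has {gamma,delta,epsilon}, so it must be beta.
(r5,c2): row 5 has {alpha,beta,gamma,delta}; column 2 has {alpha,gamma}, so it must be epsilon.
(r1,c2): row 1 has {alpha,beta,gamma,epsilon}; column 2 has {alpha,gamma,epsilon}, so it must be delta.
(r4,c1): row 4 has {gamma,delta,epsilon}; column 1 has {beta,gamma,delta,epsilon}, so it must be alpha.
(r4,c2): row 4 has {alpha,gamma,delta,epsilon}; column 2 has {alpha,gamma,delta,epsilon}, so it must be beta.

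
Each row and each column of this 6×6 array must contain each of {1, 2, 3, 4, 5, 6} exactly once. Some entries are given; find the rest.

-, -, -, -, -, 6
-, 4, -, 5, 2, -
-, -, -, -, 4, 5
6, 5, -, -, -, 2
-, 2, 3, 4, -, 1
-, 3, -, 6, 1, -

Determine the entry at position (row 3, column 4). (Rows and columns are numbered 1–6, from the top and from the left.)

2

(r1,c2) = 1
(r2,c6) = 3
(r3,c2) = 6
(r4,c5) = 3
(r5,c1) = 5
(r5,c5) = 6
(r6,c6) = 4
(r1,c5) = 5
(r2,c1) = 1
(r2,c3) = 6
(r4,c4) = 1
(r6,c1) = 2
(r6,c3) = 5
(r3,c1) = 3
(r3,c4) = 2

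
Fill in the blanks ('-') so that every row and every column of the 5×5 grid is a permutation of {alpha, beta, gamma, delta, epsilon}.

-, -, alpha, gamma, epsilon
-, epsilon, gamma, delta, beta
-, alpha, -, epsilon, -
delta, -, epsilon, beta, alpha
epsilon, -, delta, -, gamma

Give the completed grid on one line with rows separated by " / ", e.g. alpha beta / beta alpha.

beta delta alpha gamma epsilon / alpha epsilon gamma delta beta / gamma alpha beta epsilon delta / delta gamma epsilon beta alpha / epsilon beta delta alpha gamma

row 1 has {alpha,gamma,epsilon}; column 1 has {delta,epsilon} — only beta is left for (r1,c1).
row 1 has {alpha,beta,gamma,epsilon}; column 2 has {alpha,epsilon} — only delta is left for (r1,c2).
row 2 has {beta,gamma,delta,epsilon}; column 1 has {beta,delta,epsilon} — only alpha is left for (r2,c1).
row 3 has {alpha,epsilon}; column 1 has {alpha,beta,delta,epsilon} — only gamma is left for (r3,c1).
row 3 has {alpha,gamma,epsilon}; column 3 has {alpha,gamma,delta,epsilon} — only beta is left for (r3,c3).
row 3 has {alpha,beta,gamma,epsilon}; column 5 has {alpha,beta,gamma,epsilon} — only delta is left for (r3,c5).
row 4 has {alpha,beta,delta,epsilon}; column 2 has {alpha,delta,epsilon} — only gamma is left for (r4,c2).
row 5 has {gamma,delta,epsilon}; column 2 has {alpha,gamma,delta,epsilon} — only beta is left for (r5,c2).
row 5 has {beta,gamma,delta,epsilon}; column 4 has {beta,gamma,delta,epsilon} — only alpha is left for (r5,c4).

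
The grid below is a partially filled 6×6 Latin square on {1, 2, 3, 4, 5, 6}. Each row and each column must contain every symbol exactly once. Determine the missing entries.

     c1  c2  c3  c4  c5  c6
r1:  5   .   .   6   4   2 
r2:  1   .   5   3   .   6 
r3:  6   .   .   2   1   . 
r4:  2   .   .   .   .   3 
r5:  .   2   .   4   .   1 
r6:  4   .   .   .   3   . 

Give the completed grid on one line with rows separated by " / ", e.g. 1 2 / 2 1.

(r2,c2) = 4
(r2,c5) = 2
(r5,c1) = 3
(r5,c3) = 6
(r5,c5) = 5
(r6,c6) = 5
(r3,c6) = 4
(r4,c5) = 6
(r6,c4) = 1
(r3,c3) = 3
(r4,c4) = 5
(r6,c2) = 6
(r6,c3) = 2
(r1,c3) = 1
(r3,c2) = 5
(r4,c2) = 1
(r4,c3) = 4
(r1,c2) = 3

5 3 1 6 4 2 / 1 4 5 3 2 6 / 6 5 3 2 1 4 / 2 1 4 5 6 3 / 3 2 6 4 5 1 / 4 6 2 1 3 5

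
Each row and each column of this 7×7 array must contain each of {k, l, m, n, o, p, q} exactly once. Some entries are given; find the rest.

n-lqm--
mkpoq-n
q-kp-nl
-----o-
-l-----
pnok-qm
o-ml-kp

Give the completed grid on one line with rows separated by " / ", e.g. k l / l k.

n o l q m p k / m k p o q l n / q m k p o n l / l p n m k o q / k l q n p m o / p n o k l q m / o q m l n k p

At row 1, column 6: row 1 has {l,m,n,q}; column 6 has {k,n,o,q}; that leaves p.
At row 2, column 6: row 2 has {k,m,n,o,p,q}; column 6 has {k,n,o,p,q}; that leaves l.
At row 3, column 5: row 3 has {k,l,n,p,q}; column 5 has {m,q}; that leaves o.
At row 5, column 1: row 5 has {l}; column 1 has {m,n,o,p,q}; that leaves k.
At row 5, column 6: row 5 has {k,l}; column 6 has {k,l,n,o,p,q}; that leaves m.
At row 6, column 5: row 6 has {k,m,n,o,p,q}; column 5 has {m,o,q}; that leaves l.
At row 7, column 2: row 7 has {k,l,m,o,p}; column 2 has {k,l,n}; that leaves q.
At row 7, column 5: row 7 has {k,l,m,o,p,q}; column 5 has {l,m,o,q}; that leaves n.
At row 1, column 2: row 1 has {l,m,n,p,q}; column 2 has {k,l,n,q}; that leaves o.
At row 1, column 7: row 1 has {l,m,n,o,p,q}; column 7 has {l,m,n,p}; that leaves k.
At row 3, column 2: row 3 has {k,l,n,o,p,q}; column 2 has {k,l,n,o,q}; that leaves m.
At row 4, column 1: row 4 has {o}; column 1 has {k,m,n,o,p,q}; that leaves l.
At row 4, column 2: row 4 has {l,o}; column 2 has {k,l,m,n,o,q}; that leaves p.
At row 4, column 5: row 4 has {l,o,p}; column 5 has {l,m,n,o,q}; that leaves k.
At row 4, column 7: row 4 has {k,l,o,p}; column 7 has {k,l,m,n,p}; that leaves q.
At row 5, column 4: row 5 has {k,l,m}; column 4 has {k,l,o,p,q}; that leaves n.
At row 5, column 5: row 5 has {k,l,m,n}; column 5 has {k,l,m,n,o,q}; that leaves p.
At row 5, column 7: row 5 has {k,l,m,n,p}; column 7 has {k,l,m,n,p,q}; that leaves o.
At row 4, column 3: row 4 has {k,l,o,p,q}; column 3 has {k,l,m,o,p}; that leaves n.
At row 4, column 4: row 4 has {k,l,n,o,p,q}; column 4 has {k,l,n,o,p,q}; that leaves m.
At row 5, column 3: row 5 has {k,l,m,n,o,p}; column 3 has {k,l,m,n,o,p}; that leaves q.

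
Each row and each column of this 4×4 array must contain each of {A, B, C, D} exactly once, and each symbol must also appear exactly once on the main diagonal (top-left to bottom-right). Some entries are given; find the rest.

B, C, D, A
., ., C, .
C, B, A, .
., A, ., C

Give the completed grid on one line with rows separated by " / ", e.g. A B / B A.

(r2,c2): row 2 has {C}; column 2 has {A,B,C}; the diagonal has {A,B,C}, so it must be D.
(r2,c4): row 2 has {C,D}; column 4 has {A,C}, so it must be B.
(r3,c4): row 3 has {A,B,C}; column 4 has {A,B,C}, so it must be D.
(r4,c1): row 4 has {A,C}; column 1 has {B,C}, so it must be D.
(r4,c3): row 4 has {A,C,D}; column 3 has {A,C,D}, so it must be B.
(r2,c1): row 2 has {B,C,D}; column 1 has {B,C,D}, so it must be A.

B C D A / A D C B / C B A D / D A B C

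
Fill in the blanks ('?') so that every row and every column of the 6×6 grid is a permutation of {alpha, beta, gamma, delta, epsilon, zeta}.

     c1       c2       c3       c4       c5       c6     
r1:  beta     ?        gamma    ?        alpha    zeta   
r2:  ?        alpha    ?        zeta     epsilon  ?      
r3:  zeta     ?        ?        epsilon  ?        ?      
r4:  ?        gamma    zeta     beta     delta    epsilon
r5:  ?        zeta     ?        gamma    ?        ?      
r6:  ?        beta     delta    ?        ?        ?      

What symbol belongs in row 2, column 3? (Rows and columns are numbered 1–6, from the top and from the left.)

beta

(r1,c4) = delta
(r2,c3) = beta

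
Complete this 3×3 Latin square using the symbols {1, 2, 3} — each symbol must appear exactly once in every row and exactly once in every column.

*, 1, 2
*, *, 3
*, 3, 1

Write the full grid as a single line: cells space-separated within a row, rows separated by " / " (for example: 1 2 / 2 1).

(r1,c1) = 3
(r2,c2) = 2
(r3,c1) = 2
(r2,c1) = 1

3 1 2 / 1 2 3 / 2 3 1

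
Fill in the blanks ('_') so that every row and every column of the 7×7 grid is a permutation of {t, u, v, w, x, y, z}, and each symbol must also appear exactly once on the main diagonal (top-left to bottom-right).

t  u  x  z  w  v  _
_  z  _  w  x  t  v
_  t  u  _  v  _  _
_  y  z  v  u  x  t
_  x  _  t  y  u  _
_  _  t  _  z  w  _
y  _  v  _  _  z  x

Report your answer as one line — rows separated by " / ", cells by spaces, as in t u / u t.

(r1,c7) = y
(r2,c1) = u
(r2,c3) = y
(r3,c6) = y
(r4,c1) = w
(r5,c3) = w
(r5,c7) = z
(r6,c2) = v
(r6,c7) = u
(r7,c2) = w
(r7,c4) = u
(r7,c5) = t
(r3,c4) = x
(r3,c7) = w
(r5,c1) = v
(r6,c1) = x
(r6,c4) = y
(r3,c1) = z

t u x z w v y / u z y w x t v / z t u x v y w / w y z v u x t / v x w t y u z / x v t y z w u / y w v u t z x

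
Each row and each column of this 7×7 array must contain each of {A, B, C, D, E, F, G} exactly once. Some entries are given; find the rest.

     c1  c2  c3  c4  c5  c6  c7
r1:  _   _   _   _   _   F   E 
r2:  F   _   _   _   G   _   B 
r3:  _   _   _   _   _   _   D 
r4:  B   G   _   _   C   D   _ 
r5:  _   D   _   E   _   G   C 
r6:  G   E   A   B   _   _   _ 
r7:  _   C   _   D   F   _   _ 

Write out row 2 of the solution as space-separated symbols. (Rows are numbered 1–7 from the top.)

F A D C G E B

(r2,c2) = A
(r2,c4) = C
(r2,c6) = E
(r5,c1) = A
(r5,c5) = B
(r6,c5) = D
(r6,c6) = C
(r6,c7) = F
(r7,c1) = E
(r1,c2) = B
(r1,c5) = A
(r2,c3) = D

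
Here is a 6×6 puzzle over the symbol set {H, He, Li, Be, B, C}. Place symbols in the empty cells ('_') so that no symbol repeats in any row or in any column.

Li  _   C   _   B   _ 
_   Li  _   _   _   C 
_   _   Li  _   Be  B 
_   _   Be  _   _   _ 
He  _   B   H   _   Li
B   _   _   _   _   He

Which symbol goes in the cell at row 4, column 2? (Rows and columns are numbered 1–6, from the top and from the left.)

B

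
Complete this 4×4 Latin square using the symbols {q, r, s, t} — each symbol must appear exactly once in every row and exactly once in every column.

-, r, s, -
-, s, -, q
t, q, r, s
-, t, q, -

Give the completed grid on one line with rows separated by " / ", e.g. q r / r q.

q r s t / r s t q / t q r s / s t q r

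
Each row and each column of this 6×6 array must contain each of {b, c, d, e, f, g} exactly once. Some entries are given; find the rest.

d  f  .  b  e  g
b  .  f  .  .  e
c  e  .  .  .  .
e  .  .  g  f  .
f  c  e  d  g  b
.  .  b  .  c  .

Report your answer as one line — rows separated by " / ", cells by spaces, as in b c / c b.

d f c b e g / b g f c d e / c e g f b d / e b d g f c / f c e d g b / g d b e c f

(r1,c3) = c
(r2,c4) = c
(r2,c5) = d
(r3,c4) = f
(r3,c5) = b
(r3,c6) = d
(r4,c3) = d
(r4,c6) = c
(r6,c1) = g
(r6,c2) = d
(r6,c4) = e
(r6,c6) = f
(r2,c2) = g
(r3,c3) = g
(r4,c2) = b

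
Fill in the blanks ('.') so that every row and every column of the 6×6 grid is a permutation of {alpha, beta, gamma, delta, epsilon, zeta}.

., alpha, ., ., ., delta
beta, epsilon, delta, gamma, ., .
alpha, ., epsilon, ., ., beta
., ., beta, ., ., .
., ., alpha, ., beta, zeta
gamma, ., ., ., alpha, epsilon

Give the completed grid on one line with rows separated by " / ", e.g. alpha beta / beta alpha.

zeta alpha gamma beta epsilon delta / beta epsilon delta gamma zeta alpha / alpha delta epsilon zeta gamma beta / epsilon zeta beta alpha delta gamma / delta gamma alpha epsilon beta zeta / gamma beta zeta delta alpha epsilon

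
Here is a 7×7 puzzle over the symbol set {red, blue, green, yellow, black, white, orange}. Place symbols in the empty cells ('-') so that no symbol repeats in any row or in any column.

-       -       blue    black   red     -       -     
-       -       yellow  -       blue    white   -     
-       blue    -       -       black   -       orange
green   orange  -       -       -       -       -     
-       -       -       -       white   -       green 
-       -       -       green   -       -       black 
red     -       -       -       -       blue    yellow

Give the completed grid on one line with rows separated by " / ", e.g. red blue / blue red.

orange yellow blue black red green white / black green yellow orange blue white red / white blue green yellow black red orange / green orange white red yellow black blue / yellow red black blue white orange green / blue white red green orange yellow black / red black orange white green blue yellow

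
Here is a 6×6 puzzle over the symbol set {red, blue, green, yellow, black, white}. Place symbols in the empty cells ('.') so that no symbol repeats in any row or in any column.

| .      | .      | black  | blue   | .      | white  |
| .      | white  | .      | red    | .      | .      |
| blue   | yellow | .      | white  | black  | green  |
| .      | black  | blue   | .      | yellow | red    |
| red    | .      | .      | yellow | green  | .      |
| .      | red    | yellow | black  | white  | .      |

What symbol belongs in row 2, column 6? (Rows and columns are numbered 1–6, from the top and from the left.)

yellow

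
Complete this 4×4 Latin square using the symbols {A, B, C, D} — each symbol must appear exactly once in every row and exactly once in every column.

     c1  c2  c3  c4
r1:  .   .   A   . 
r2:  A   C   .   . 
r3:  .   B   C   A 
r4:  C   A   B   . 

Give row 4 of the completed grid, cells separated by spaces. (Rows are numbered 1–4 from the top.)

C A B D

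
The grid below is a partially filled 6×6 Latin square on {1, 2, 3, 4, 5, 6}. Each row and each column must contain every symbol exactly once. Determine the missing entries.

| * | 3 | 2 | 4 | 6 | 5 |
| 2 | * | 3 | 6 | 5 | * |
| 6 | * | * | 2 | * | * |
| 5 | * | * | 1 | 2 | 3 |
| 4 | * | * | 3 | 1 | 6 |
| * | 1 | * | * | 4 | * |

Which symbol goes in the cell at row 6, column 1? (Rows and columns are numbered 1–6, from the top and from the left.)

(r1,c1) = 1
(r2,c2) = 4
(r2,c6) = 1
(r3,c2) = 5
(r3,c5) = 3
(r3,c6) = 4
(r4,c2) = 6
(r4,c3) = 4
(r5,c2) = 2
(r5,c3) = 5
(r6,c1) = 3

3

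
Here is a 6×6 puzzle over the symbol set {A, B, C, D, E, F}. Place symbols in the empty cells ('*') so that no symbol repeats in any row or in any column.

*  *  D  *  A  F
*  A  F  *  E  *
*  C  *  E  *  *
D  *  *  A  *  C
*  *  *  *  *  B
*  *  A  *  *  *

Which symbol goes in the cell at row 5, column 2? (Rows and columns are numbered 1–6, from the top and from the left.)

(r2,c6) = D
(r3,c3) = B
(r3,c6) = A
(r4,c3) = E
(r5,c3) = C
(r6,c6) = E
(r3,c1) = F
(r3,c5) = D
(r5,c5) = F
(r4,c5) = B
(r5,c4) = D
(r6,c5) = C
(r4,c2) = F
(r5,c2) = E

E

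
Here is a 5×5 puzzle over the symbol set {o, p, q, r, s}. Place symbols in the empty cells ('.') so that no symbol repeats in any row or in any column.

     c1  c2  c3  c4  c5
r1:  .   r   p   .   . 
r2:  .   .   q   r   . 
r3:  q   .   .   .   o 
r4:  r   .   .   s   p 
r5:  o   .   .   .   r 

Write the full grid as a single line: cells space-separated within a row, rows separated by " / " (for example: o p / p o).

s r p o q / p o q r s / q s r p o / r q o s p / o p s q r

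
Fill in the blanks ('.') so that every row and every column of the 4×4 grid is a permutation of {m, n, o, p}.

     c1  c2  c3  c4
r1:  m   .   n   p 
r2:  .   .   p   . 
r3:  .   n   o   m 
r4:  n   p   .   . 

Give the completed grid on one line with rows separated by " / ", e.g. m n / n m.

m o n p / o m p n / p n o m / n p m o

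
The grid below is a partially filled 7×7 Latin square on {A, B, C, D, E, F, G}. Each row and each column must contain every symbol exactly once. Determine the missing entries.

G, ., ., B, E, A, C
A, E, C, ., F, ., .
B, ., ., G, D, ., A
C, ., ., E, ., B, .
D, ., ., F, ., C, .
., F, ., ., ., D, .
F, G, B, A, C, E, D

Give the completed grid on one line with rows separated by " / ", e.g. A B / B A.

G D F B E A C / A E C D F G B / B C E G D F A / C A D E G B F / D B G F A C E / E F A C B D G / F G B A C E D

(r1,c2) = D
(r1,c3) = F
(r2,c4) = D
(r2,c6) = G
(r2,c7) = B
(r3,c2) = C
(r3,c3) = E
(r3,c6) = F
(r4,c2) = A
(r4,c5) = G
(r4,c7) = F
(r5,c2) = B
(r5,c5) = A
(r6,c1) = E
(r6,c4) = C
(r6,c5) = B
(r6,c7) = G
(r4,c3) = D
(r5,c3) = G
(r5,c7) = E
(r6,c3) = A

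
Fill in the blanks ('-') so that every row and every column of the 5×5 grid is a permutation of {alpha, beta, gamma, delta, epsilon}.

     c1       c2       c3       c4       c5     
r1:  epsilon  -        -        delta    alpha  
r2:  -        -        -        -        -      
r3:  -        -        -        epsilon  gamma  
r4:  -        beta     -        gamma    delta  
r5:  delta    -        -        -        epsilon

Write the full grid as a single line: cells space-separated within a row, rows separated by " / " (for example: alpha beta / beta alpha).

epsilon gamma beta delta alpha / gamma epsilon delta alpha beta / beta delta alpha epsilon gamma / alpha beta epsilon gamma delta / delta alpha gamma beta epsilon

row 1 has {alpha,delta,epsilon}; column 2 has {beta} — only gamma is left for (r1,c2).
row 1 has {alpha,gamma,delta,epsilon}; column 3 is empty so far — only beta is left for (r1,c3).
row 2 is empty so far; column 5 has {alpha,gamma,delta,epsilon} — only beta is left for (r2,c5).
row 4 has {beta,gamma,delta}; column 1 has {delta,epsilon} — only alpha is left for (r4,c1).
row 4 has {alpha,beta,gamma,delta}; column 3 has {beta} — only epsilon is left for (r4,c3).
row 5 has {delta,epsilon}; column 2 has {beta,gamma} — only alpha is left for (r5,c2).
row 5 has {alpha,delta,epsilon}; column 3 has {beta,epsilon} — only gamma is left for (r5,c3).
row 5 has {alpha,gamma,delta,epsilon}; column 4 has {gamma,delta,epsilon} — only beta is left for (r5,c4).
row 2 has {beta}; column 1 has {alpha,delta,epsilon} — only gamma is left for (r2,c1).
row 2 has {beta,gamma}; column 4 has {beta,gamma,delta,epsilon} — only alpha is left for (r2,c4).
row 3 has {gamma,epsilon}; column 1 has {alpha,gamma,delta,epsilon} — only beta is left for (r3,c1).
row 3 has {beta,gamma,epsilon}; column 2 has {alpha,beta,gamma} — only delta is left for (r3,c2).
row 3 has {beta,gamma,delta,epsilon}; column 3 has {beta,gamma,epsilon} — only alpha is left for (r3,c3).
row 2 has {alpha,beta,gamma}; column 2 has {alpha,beta,gamma,delta} — only epsilon is left for (r2,c2).
row 2 has {alpha,beta,gamma,epsilon}; column 3 has {alpha,beta,gamma,epsilon} — only delta is left for (r2,c3).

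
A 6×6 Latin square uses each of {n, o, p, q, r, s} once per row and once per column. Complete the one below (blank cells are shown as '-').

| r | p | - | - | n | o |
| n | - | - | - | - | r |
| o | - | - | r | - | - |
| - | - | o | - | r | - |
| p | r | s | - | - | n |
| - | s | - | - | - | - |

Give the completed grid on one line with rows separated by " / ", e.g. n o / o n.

(r1,c3) = q
(r1,c4) = s
(r2,c3) = p
(r3,c3) = n
(r6,c1) = q
(r6,c3) = r
(r6,c6) = p
(r3,c2) = q
(r3,c6) = s
(r4,c1) = s
(r4,c2) = n
(r4,c6) = q
(r6,c5) = o
(r2,c2) = o
(r2,c4) = q
(r2,c5) = s
(r3,c5) = p
(r4,c4) = p
(r5,c4) = o
(r5,c5) = q
(r6,c4) = n

r p q s n o / n o p q s r / o q n r p s / s n o p r q / p r s o q n / q s r n o p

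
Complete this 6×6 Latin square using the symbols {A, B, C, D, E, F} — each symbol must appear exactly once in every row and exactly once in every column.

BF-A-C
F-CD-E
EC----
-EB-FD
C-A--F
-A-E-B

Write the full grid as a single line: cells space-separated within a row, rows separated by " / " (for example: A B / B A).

B F E A D C / F B C D A E / E C D F B A / A E B C F D / C D A B E F / D A F E C B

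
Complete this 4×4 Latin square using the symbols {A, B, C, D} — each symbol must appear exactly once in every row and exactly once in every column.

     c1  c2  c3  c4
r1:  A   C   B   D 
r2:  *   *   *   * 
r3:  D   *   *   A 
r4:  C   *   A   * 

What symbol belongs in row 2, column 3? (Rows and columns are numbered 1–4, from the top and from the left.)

(r2,c1) = B
(r2,c4) = C
(r3,c2) = B
(r3,c3) = C
(r4,c2) = D
(r4,c4) = B
(r2,c2) = A
(r2,c3) = D

D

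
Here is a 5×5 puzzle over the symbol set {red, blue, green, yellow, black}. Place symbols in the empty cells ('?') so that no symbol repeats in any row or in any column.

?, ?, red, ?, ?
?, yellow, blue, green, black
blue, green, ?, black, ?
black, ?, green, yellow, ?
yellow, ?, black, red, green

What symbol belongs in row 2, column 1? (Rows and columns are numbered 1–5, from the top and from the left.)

(r1,c1) = green
(r1,c4) = blue
(r1,c5) = yellow
(r2,c1) = red

red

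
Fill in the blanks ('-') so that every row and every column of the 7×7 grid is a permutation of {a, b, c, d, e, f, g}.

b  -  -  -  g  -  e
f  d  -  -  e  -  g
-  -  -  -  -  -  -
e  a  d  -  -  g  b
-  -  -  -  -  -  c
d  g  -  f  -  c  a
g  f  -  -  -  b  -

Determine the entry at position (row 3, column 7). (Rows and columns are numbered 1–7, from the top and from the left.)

f

Cell (r1,c2): row 1 has {b,e,g}; column 2 has {a,d,f,g} → c.
Cell (r2,c6): row 2 has {d,e,f,g}; column 6 has {b,c,g} → a.
Cell (r4,c4): row 4 has {a,b,d,e,g}; column 4 has {f} → c.
Cell (r4,c5): row 4 has {a,b,c,d,e,g}; column 5 has {e,g} → f.
Cell (r5,c1): row 5 has {c}; column 1 has {b,d,e,f,g} → a.
Cell (r6,c5): row 6 has {a,c,d,f,g}; column 5 has {e,f,g} → b.
Cell (r7,c7): row 7 has {b,f,g}; column 7 has {a,b,c,e,g} → d.
Cell (r2,c4): row 2 has {a,d,e,f,g}; column 4 has {c,f} → b.
Cell (r3,c1): row 3 is empty so far; column 1 has {a,b,d,e,f,g} → c.
Cell (r3,c7): row 3 has {c}; column 7 has {a,b,c,d,e,g} → f.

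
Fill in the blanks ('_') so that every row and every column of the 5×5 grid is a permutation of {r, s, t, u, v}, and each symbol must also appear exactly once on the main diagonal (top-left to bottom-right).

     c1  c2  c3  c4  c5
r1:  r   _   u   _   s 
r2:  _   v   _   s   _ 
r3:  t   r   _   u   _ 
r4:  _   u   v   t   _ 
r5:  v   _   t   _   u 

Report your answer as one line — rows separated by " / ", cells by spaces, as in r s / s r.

r t u v s / u v r s t / t r s u v / s u v t r / v s t r u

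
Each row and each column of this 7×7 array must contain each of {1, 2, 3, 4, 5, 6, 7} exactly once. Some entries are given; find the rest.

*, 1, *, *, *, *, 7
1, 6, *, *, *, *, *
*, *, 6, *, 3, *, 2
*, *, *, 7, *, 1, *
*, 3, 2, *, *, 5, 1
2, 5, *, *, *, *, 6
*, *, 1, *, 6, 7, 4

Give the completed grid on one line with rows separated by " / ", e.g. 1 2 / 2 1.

4 1 3 2 5 6 7 / 1 6 4 3 7 2 5 / 5 7 6 1 3 4 2 / 6 4 5 7 2 1 3 / 7 3 2 6 4 5 1 / 2 5 7 4 1 3 6 / 3 2 1 5 6 7 4

Cell (r3,c6): row 3 has {2,3,6}; column 6 has {1,5,7} → 4.
Cell (r6,c6): row 6 has {2,5,6}; column 6 has {1,4,5,7} → 3.
Cell (r7,c2): row 7 has {1,4,6,7}; column 2 has {1,3,5,6} → 2.
Cell (r2,c6): row 2 has {1,6}; column 6 has {1,3,4,5,7} → 2.
Cell (r3,c2): row 3 has {2,3,4,6}; column 2 has {1,2,3,5,6} → 7.
Cell (r4,c2): row 4 has {1,7}; column 2 has {1,2,3,5,6,7} → 4.
Cell (r1,c6): row 1 has {1,7}; column 6 has {1,2,3,4,5,7} → 6.
Cell (r3,c1): row 3 has {2,3,4,6,7}; column 1 has {1,2} → 5.
Cell (r3,c4): row 3 has {2,3,4,5,6,7}; column 4 has {7} → 1.
Cell (r6,c4): row 6 has {2,3,5,6}; column 4 has {1,7} → 4.
Cell (r7,c1): row 7 has {1,2,4,6,7}; column 1 has {1,2,5} → 3.
Cell (r7,c4): row 7 has {1,2,3,4,6,7}; column 4 has {1,4,7} → 5.
Cell (r1,c1): row 1 has {1,6,7}; column 1 has {1,2,3,5} → 4.
Cell (r2,c4): row 2 has {1,2,6}; column 4 has {1,4,5,7} → 3.
Cell (r2,c7): row 2 has {1,2,3,6}; column 7 has {1,2,4,6,7} → 5.
Cell (r4,c1): row 4 has {1,4,7}; column 1 has {1,2,3,4,5} → 6.
Cell (r4,c7): row 4 has {1,4,6,7}; column 7 has {1,2,4,5,6,7} → 3.
Cell (r5,c1): row 5 has {1,2,3,5}; column 1 has {1,2,3,4,5,6} → 7.
Cell (r5,c4): row 5 has {1,2,3,5,7}; column 4 has {1,3,4,5,7} → 6.
Cell (r5,c5): row 5 has {1,2,3,5,6,7}; column 5 has {3,6} → 4.
Cell (r6,c3): row 6 has {2,3,4,5,6}; column 3 has {1,2,6} → 7.
Cell (r6,c5): row 6 has {2,3,4,5,6,7}; column 5 has {3,4,6} → 1.
Cell (r1,c4): row 1 has {1,4,6,7}; column 4 has {1,3,4,5,6,7} → 2.
Cell (r1,c5): row 1 has {1,2,4,6,7}; column 5 has {1,3,4,6} → 5.
Cell (r2,c3): row 2 has {1,2,3,5,6}; column 3 has {1,2,6,7} → 4.
Cell (r2,c5): row 2 has {1,2,3,4,5,6}; column 5 has {1,3,4,5,6} → 7.
Cell (r4,c3): row 4 has {1,3,4,6,7}; column 3 has {1,2,4,6,7} → 5.
Cell (r4,c5): row 4 has {1,3,4,5,6,7}; column 5 has {1,3,4,5,6,7} → 2.
Cell (r1,c3): row 1 has {1,2,4,5,6,7}; column 3 has {1,2,4,5,6,7} → 3.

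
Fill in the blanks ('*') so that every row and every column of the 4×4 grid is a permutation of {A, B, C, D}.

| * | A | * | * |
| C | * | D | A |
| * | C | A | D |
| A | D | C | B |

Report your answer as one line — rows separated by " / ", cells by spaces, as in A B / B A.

At row 1, column 3: row 1 has {A}; column 3 has {A,C,D}; that leaves B.
At row 1, column 4: row 1 has {A,B}; column 4 has {A,B,D}; that leaves C.
At row 2, column 2: row 2 has {A,C,D}; column 2 has {A,C,D}; that leaves B.
At row 3, column 1: row 3 has {A,C,D}; column 1 has {A,C}; that leaves B.
At row 1, column 1: row 1 has {A,B,C}; column 1 has {A,B,C}; that leaves D.

D A B C / C B D A / B C A D / A D C B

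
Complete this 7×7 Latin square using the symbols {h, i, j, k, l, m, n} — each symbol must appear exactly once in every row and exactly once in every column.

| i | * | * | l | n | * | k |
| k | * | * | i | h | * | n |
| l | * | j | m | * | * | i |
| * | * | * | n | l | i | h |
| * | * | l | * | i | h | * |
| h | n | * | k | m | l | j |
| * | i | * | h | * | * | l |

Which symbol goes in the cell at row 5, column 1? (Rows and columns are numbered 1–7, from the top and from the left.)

n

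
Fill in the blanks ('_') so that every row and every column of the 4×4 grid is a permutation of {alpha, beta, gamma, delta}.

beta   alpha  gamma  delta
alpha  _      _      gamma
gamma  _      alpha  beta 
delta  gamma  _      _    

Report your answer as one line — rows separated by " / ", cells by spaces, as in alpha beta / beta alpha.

(r3,c2) = delta
(r4,c3) = beta
(r4,c4) = alpha
(r2,c2) = beta
(r2,c3) = delta

beta alpha gamma delta / alpha beta delta gamma / gamma delta alpha beta / delta gamma beta alpha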